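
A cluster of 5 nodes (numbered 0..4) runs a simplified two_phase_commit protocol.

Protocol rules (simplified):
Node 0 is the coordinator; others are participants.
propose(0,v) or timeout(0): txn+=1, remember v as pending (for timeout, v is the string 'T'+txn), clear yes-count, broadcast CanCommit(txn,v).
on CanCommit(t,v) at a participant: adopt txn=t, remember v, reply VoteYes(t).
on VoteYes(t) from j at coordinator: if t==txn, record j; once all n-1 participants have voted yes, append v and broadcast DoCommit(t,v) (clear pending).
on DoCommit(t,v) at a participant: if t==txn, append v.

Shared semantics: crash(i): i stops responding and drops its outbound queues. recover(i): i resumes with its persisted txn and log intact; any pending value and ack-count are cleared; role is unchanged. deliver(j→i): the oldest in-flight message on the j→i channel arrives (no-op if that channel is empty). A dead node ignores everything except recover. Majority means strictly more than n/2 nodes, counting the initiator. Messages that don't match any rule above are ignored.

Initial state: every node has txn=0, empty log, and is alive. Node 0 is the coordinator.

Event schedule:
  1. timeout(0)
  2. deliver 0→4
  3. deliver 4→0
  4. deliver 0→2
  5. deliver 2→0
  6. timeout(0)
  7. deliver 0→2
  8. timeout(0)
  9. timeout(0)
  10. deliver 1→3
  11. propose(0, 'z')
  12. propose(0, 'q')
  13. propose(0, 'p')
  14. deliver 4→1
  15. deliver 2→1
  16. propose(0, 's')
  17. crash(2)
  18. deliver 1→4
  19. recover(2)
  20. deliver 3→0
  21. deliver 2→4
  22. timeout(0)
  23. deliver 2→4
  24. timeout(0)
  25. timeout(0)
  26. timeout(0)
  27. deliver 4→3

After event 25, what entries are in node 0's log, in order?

empty

1. timeout(0):  <0:coor t1 ->
2. deliver 0→4:  <4:part t1 ->
3. deliver 4→0:  nop
4. deliver 0→2:  <2:part t1 ->
5. deliver 2→0:  nop
6. timeout(0):  <0:coor t2 ->
7. deliver 0→2:  <2:part t2 ->
8. timeout(0):  <0:coor t3 ->
9. timeout(0):  <0:coor t4 ->
10. deliver 1→3:  nop
11. propose(0,'z'):  <0:coor t5 ->
12. propose(0,'q'):  <0:coor t6 ->
13. propose(0,'p'):  <0:coor t7 ->
14. deliver 4→1:  nop
15. deliver 2→1:  nop
16. propose(0,'s'):  <0:coor t8 ->
17. crash(2):  <2:✗part t2 ->
18. deliver 1→4:  nop
19. recover(2):  <2:part t2 ->
20. deliver 3→0:  nop
21. deliver 2→4:  nop
22. timeout(0):  <0:coor t9 ->
23. deliver 2→4:  nop
24. timeout(0):  <0:coor t10 ->
25. timeout(0):  <0:coor t11 ->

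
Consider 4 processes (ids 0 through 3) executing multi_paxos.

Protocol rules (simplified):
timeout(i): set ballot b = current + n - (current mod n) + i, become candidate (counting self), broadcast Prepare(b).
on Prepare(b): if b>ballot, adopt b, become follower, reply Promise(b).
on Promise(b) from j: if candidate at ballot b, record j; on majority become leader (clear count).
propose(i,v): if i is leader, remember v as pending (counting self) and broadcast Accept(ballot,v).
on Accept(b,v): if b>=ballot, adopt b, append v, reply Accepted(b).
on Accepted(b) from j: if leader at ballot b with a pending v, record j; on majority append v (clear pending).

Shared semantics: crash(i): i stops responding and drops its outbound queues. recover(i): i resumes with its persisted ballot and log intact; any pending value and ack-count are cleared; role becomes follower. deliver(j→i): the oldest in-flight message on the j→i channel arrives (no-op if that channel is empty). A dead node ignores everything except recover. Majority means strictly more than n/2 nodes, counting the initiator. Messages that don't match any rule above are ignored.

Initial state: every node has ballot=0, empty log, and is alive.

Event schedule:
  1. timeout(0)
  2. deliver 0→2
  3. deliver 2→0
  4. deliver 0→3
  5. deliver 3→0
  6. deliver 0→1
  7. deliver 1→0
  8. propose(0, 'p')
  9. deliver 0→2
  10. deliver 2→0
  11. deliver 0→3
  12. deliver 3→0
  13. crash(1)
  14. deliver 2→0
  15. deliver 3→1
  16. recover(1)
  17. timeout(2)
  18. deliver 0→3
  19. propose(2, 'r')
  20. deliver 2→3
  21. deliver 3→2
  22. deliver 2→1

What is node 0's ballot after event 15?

4

[1] timeout(0) → N0(cand b4 [-])
[2] deliver 0→2 → N2(foll b4 [-])
[3] deliver 2→0 → ∅
[4] deliver 0→3 → N3(foll b4 [-])
[5] deliver 3→0 → N0(lead b4 [-])
[6] deliver 0→1 → N1(foll b4 [-])
[7] deliver 1→0 → ∅
[8] propose(0,'p') → ∅
[9] deliver 0→2 → N2(foll b4 [p])
[10] deliver 2→0 → ∅
[11] deliver 0→3 → N3(foll b4 [p])
[12] deliver 3→0 → N0(lead b4 [p])
[13] crash(1) → N1(✗foll b4 [-])
[14] deliver 2→0 → ∅
[15] deliver 3→1 → ∅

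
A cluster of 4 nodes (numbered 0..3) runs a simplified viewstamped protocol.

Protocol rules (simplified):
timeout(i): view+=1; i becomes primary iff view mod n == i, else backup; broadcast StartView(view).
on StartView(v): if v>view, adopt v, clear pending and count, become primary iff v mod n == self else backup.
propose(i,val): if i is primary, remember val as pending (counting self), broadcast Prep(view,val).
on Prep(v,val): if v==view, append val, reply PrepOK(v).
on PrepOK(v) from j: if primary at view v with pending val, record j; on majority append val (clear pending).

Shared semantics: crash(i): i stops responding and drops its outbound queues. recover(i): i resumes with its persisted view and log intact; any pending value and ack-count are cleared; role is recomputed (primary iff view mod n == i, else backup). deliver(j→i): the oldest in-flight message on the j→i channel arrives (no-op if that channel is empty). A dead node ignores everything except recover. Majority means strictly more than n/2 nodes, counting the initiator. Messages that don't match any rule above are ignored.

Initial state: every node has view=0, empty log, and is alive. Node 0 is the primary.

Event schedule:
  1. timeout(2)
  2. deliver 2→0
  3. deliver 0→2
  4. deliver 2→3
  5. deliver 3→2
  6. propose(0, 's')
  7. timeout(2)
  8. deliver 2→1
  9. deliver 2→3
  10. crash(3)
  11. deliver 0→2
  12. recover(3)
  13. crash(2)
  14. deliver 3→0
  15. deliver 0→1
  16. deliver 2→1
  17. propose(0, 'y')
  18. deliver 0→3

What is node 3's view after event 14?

after 1 — timeout(2): n2:back/v1/[-]
after 2 — deliver 2→0: n0:back/v1/[-]
after 3 — deliver 0→2: ·
after 4 — deliver 2→3: n3:back/v1/[-]
after 5 — deliver 3→2: ·
after 6 — propose(0,'s'): ·
after 7 — timeout(2): n2:prim/v2/[-]
after 8 — deliver 2→1: n1:prim/v1/[-]
after 9 — deliver 2→3: n3:back/v2/[-]
after 10 — crash(3): n3:✗back/v2/[-]
after 11 — deliver 0→2: ·
after 12 — recover(3): n3:back/v2/[-]
after 13 — crash(2): n2:✗prim/v2/[-]
after 14 — deliver 3→0: ·

2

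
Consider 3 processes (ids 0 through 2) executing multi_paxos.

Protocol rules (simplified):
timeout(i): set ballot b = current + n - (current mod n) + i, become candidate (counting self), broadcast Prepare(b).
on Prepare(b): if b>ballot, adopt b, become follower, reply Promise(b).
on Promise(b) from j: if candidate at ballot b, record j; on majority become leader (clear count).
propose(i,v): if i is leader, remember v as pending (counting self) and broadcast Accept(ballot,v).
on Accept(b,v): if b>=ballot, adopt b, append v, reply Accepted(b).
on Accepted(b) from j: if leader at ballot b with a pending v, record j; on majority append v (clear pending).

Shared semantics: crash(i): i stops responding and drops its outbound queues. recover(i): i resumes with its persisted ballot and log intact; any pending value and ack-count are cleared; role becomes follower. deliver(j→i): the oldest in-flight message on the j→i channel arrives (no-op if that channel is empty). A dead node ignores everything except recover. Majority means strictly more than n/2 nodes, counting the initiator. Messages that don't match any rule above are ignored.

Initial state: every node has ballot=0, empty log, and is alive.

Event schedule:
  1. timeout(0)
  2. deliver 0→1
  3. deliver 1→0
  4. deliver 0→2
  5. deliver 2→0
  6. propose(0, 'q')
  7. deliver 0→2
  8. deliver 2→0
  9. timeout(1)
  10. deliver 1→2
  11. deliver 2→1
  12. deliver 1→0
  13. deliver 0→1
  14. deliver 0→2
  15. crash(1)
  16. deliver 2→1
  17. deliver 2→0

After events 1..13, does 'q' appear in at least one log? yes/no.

e1 timeout(0): 0[cand,b=3,-]
e2 deliver 0→1: 1[foll,b=3,-]
e3 deliver 1→0: 0[lead,b=3,-]
e4 deliver 0→2: 2[foll,b=3,-]
e5 deliver 2→0: ·
e6 propose(0,'q'): ·
e7 deliver 0→2: 2[foll,b=3,q]
e8 deliver 2→0: 0[lead,b=3,q]
e9 timeout(1): 1[cand,b=7,-]
e10 deliver 1→2: 2[foll,b=7,q]
e11 deliver 2→1: 1[lead,b=7,-]
e12 deliver 1→0: 0[foll,b=7,q]
e13 deliver 0→1: ·

yes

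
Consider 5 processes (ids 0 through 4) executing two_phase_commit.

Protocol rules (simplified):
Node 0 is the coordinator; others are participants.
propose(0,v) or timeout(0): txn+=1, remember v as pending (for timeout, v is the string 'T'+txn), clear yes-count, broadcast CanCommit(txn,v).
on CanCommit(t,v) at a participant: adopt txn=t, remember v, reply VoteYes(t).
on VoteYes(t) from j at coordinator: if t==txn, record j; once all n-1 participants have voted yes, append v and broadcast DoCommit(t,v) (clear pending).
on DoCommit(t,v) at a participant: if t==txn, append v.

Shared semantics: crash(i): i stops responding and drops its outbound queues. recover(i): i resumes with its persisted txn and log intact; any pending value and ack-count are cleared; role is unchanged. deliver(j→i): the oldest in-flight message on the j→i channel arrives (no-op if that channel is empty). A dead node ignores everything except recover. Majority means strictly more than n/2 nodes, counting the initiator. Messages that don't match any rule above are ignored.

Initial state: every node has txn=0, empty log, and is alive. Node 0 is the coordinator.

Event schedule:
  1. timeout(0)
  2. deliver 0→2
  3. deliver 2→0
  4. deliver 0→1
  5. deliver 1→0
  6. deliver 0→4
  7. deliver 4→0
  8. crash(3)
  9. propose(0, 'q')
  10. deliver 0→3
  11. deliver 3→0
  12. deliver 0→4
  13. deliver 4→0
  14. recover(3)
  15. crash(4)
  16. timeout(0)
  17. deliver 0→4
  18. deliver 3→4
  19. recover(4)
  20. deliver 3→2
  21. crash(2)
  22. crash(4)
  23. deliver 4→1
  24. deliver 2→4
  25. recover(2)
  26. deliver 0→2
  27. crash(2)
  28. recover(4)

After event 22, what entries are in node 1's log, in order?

empty

e1 timeout(0): 0[coor,t=1,-]
e2 deliver 0→2: 2[part,t=1,-]
e3 deliver 2→0: ·
e4 deliver 0→1: 1[part,t=1,-]
e5 deliver 1→0: ·
e6 deliver 0→4: 4[part,t=1,-]
e7 deliver 4→0: ·
e8 crash(3): 3[✗part,t=0,-]
e9 propose(0,'q'): 0[coor,t=2,-]
e10 deliver 0→3: ·
e11 deliver 3→0: ·
e12 deliver 0→4: 4[part,t=2,-]
e13 deliver 4→0: ·
e14 recover(3): 3[part,t=0,-]
e15 crash(4): 4[✗part,t=2,-]
e16 timeout(0): 0[coor,t=3,-]
e17 deliver 0→4: ·
e18 deliver 3→4: ·
e19 recover(4): 4[part,t=2,-]
e20 deliver 3→2: ·
e21 crash(2): 2[✗part,t=1,-]
e22 crash(4): 4[✗part,t=2,-]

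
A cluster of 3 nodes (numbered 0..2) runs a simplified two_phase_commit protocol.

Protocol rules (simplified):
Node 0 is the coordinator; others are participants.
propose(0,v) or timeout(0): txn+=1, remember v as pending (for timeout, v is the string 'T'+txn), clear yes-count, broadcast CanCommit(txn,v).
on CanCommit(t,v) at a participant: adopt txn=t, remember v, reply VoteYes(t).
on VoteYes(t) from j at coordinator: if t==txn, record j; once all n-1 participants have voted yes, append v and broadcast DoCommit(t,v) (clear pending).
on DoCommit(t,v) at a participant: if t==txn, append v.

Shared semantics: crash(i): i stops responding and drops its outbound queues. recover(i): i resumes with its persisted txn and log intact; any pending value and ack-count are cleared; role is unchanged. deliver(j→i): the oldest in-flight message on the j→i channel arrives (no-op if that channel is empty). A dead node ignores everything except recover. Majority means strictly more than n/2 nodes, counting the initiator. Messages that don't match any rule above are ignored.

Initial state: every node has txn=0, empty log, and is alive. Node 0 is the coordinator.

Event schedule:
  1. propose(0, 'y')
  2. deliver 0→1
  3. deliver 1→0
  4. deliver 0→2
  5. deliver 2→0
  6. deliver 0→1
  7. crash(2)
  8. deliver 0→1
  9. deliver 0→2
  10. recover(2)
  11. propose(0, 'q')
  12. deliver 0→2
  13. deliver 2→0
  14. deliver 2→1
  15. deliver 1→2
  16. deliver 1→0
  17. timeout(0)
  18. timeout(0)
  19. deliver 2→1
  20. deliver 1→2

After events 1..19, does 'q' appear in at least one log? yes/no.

after 1 — propose(0,'y'): n0:coor/t1/[-]
after 2 — deliver 0→1: n1:part/t1/[-]
after 3 — deliver 1→0: ·
after 4 — deliver 0→2: n2:part/t1/[-]
after 5 — deliver 2→0: n0:coor/t1/[y]
after 6 — deliver 0→1: n1:part/t1/[y]
after 7 — crash(2): n2:✗part/t1/[-]
after 8 — deliver 0→1: ·
after 9 — deliver 0→2: ·
after 10 — recover(2): n2:part/t1/[-]
after 11 — propose(0,'q'): n0:coor/t2/[y]
after 12 — deliver 0→2: n2:part/t1/[y]
after 13 — deliver 2→0: ·
after 14 — deliver 2→1: ·
after 15 — deliver 1→2: ·
after 16 — deliver 1→0: ·
after 17 — timeout(0): n0:coor/t3/[y]
after 18 — timeout(0): n0:coor/t4/[y]
after 19 — deliver 2→1: ·

no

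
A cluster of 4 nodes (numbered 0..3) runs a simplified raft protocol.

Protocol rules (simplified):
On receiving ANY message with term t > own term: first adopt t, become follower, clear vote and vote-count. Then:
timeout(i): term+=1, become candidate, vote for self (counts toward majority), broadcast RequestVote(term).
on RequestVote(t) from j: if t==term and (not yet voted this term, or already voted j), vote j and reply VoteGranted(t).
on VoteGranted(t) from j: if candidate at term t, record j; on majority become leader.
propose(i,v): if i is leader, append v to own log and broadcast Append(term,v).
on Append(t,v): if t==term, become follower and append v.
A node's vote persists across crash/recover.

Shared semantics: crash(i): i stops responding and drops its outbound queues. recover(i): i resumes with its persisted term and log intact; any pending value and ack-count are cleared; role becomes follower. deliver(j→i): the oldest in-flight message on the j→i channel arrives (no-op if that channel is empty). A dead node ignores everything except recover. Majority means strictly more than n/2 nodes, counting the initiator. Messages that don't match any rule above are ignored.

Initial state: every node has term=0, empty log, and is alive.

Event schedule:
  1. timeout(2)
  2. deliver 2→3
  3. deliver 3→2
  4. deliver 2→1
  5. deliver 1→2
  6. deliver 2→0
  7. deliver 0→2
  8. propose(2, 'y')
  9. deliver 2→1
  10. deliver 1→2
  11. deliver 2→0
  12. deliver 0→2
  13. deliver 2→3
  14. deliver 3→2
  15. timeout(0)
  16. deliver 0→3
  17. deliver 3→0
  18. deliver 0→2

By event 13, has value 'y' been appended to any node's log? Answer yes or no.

[1] timeout(2) → N2(cand t1 [-])
[2] deliver 2→3 → N3(foll t1 [-])
[3] deliver 3→2 → ∅
[4] deliver 2→1 → N1(foll t1 [-])
[5] deliver 1→2 → N2(lead t1 [-])
[6] deliver 2→0 → N0(foll t1 [-])
[7] deliver 0→2 → ∅
[8] propose(2,'y') → N2(lead t1 [y])
[9] deliver 2→1 → N1(foll t1 [y])
[10] deliver 1→2 → ∅
[11] deliver 2→0 → N0(foll t1 [y])
[12] deliver 0→2 → ∅
[13] deliver 2→3 → N3(foll t1 [y])

yes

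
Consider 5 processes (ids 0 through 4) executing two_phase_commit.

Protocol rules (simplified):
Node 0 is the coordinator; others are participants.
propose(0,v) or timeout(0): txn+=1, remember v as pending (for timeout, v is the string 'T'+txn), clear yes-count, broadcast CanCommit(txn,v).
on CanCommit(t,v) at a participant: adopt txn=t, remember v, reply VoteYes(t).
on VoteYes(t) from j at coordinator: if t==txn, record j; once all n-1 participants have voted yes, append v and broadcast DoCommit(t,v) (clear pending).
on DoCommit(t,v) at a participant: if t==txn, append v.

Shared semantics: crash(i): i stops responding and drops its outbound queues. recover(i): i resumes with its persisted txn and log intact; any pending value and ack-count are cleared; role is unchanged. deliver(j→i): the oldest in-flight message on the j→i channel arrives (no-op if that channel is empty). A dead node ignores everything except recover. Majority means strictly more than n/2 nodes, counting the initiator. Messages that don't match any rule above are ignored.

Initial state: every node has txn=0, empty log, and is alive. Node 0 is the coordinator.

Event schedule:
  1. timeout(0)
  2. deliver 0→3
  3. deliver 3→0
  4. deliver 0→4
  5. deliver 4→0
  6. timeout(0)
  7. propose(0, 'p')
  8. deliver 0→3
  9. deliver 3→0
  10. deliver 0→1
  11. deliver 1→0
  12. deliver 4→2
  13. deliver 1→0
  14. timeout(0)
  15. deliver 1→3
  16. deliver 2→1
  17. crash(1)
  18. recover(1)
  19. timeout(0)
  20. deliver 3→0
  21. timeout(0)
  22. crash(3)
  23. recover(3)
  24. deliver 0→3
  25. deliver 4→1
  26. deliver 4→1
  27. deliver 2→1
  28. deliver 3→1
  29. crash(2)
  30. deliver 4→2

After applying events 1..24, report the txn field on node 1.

step 1 timeout(0): 0={coor,t=1,log=-}
step 2 deliver 0→3: 3={part,t=1,log=-}
step 3 deliver 3→0: —
step 4 deliver 0→4: 4={part,t=1,log=-}
step 5 deliver 4→0: —
step 6 timeout(0): 0={coor,t=2,log=-}
step 7 propose(0,'p'): 0={coor,t=3,log=-}
step 8 deliver 0→3: 3={part,t=2,log=-}
step 9 deliver 3→0: —
step 10 deliver 0→1: 1={part,t=1,log=-}
step 11 deliver 1→0: —
step 12 deliver 4→2: —
step 13 deliver 1→0: —
step 14 timeout(0): 0={coor,t=4,log=-}
step 15 deliver 1→3: —
step 16 deliver 2→1: —
step 17 crash(1): 1={✗part,t=1,log=-}
step 18 recover(1): 1={part,t=1,log=-}
step 19 timeout(0): 0={coor,t=5,log=-}
step 20 deliver 3→0: —
step 21 timeout(0): 0={coor,t=6,log=-}
step 22 crash(3): 3={✗part,t=2,log=-}
step 23 recover(3): 3={part,t=2,log=-}
step 24 deliver 0→3: 3={part,t=3,log=-}

1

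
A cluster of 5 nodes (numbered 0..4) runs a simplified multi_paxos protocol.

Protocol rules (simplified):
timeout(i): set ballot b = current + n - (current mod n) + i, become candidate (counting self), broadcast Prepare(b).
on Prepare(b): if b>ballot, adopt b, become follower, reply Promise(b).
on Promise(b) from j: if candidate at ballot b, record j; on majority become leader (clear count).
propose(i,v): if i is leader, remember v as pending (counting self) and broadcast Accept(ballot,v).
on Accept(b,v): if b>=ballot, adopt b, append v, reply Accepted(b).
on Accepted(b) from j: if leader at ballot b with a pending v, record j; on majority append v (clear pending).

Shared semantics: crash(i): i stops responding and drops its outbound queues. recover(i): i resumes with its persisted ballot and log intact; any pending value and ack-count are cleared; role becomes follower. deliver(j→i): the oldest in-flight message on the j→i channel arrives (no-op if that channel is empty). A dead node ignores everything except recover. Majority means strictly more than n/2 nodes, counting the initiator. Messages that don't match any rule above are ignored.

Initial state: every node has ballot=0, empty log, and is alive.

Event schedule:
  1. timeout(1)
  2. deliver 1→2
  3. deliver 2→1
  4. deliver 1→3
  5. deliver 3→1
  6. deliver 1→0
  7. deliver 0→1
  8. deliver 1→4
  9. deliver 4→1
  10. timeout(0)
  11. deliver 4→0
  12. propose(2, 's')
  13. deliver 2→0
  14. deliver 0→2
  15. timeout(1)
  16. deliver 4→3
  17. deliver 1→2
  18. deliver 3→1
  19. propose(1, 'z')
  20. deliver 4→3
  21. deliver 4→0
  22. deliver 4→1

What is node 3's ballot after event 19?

step 1 timeout(1): 1={cand,b=6,log=-}
step 2 deliver 1→2: 2={foll,b=6,log=-}
step 3 deliver 2→1: —
step 4 deliver 1→3: 3={foll,b=6,log=-}
step 5 deliver 3→1: 1={lead,b=6,log=-}
step 6 deliver 1→0: 0={foll,b=6,log=-}
step 7 deliver 0→1: —
step 8 deliver 1→4: 4={foll,b=6,log=-}
step 9 deliver 4→1: —
step 10 timeout(0): 0={cand,b=10,log=-}
step 11 deliver 4→0: —
step 12 propose(2,'s'): —
step 13 deliver 2→0: —
step 14 deliver 0→2: 2={foll,b=10,log=-}
step 15 timeout(1): 1={cand,b=11,log=-}
step 16 deliver 4→3: —
step 17 deliver 1→2: 2={foll,b=11,log=-}
step 18 deliver 3→1: —
step 19 propose(1,'z'): —

6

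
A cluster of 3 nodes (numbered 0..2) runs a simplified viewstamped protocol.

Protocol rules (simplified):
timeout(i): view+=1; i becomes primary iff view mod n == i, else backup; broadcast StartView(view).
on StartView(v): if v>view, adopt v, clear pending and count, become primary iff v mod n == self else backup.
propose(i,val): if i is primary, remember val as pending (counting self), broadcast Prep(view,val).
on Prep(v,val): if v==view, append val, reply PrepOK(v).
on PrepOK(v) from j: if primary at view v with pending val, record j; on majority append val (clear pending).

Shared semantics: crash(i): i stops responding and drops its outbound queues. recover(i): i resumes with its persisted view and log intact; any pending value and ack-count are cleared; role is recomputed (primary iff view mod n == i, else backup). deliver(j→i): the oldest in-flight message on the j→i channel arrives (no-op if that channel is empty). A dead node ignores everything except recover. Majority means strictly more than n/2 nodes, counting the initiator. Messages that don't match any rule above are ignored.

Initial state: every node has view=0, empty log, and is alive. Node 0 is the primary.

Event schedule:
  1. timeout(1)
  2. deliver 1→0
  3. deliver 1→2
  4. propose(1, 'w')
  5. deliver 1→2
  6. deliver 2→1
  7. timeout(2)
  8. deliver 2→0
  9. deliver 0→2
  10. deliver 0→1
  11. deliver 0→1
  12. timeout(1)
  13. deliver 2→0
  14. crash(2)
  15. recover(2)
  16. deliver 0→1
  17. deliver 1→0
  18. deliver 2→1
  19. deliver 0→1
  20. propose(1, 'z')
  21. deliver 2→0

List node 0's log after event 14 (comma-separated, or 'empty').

e1 timeout(1): 1[prim,v=1,-]
e2 deliver 1→0: 0[back,v=1,-]
e3 deliver 1→2: 2[back,v=1,-]
e4 propose(1,'w'): ·
e5 deliver 1→2: 2[back,v=1,w]
e6 deliver 2→1: 1[prim,v=1,w]
e7 timeout(2): 2[prim,v=2,w]
e8 deliver 2→0: 0[back,v=2,-]
e9 deliver 0→2: ·
e10 deliver 0→1: ·
e11 deliver 0→1: ·
e12 timeout(1): 1[back,v=2,w]
e13 deliver 2→0: ·
e14 crash(2): 2[✗prim,v=2,w]

empty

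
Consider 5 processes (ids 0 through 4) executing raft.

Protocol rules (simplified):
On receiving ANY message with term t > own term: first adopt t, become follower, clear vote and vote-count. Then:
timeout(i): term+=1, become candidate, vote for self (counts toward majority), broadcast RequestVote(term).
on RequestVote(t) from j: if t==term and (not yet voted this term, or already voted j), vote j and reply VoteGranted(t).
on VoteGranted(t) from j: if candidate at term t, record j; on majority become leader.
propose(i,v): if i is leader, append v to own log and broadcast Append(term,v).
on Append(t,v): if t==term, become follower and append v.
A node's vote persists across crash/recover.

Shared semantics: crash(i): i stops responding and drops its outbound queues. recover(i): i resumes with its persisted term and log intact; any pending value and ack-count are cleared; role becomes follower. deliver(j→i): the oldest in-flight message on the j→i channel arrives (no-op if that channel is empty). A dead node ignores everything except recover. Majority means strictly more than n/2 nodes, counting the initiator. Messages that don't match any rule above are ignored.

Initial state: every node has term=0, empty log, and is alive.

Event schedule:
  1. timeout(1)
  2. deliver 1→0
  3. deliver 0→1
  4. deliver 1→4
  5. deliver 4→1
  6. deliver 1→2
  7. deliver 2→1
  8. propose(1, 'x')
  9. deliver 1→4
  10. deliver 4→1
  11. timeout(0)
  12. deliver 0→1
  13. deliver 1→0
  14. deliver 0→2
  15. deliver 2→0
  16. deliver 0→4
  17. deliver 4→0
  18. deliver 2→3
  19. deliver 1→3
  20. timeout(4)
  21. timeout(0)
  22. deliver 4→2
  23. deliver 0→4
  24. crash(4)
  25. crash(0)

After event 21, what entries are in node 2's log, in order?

empty

after 1 — timeout(1): n1:cand/t1/[-]
after 2 — deliver 1→0: n0:foll/t1/[-]
after 3 — deliver 0→1: ·
after 4 — deliver 1→4: n4:foll/t1/[-]
after 5 — deliver 4→1: n1:lead/t1/[-]
after 6 — deliver 1→2: n2:foll/t1/[-]
after 7 — deliver 2→1: ·
after 8 — propose(1,'x'): n1:lead/t1/[x]
after 9 — deliver 1→4: n4:foll/t1/[x]
after 10 — deliver 4→1: ·
after 11 — timeout(0): n0:cand/t2/[-]
after 12 — deliver 0→1: n1:foll/t2/[x]
after 13 — deliver 1→0: ·
after 14 — deliver 0→2: n2:foll/t2/[-]
after 15 — deliver 2→0: ·
after 16 — deliver 0→4: n4:foll/t2/[x]
after 17 — deliver 4→0: n0:lead/t2/[-]
after 18 — deliver 2→3: ·
after 19 — deliver 1→3: n3:foll/t1/[-]
after 20 — timeout(4): n4:cand/t3/[x]
after 21 — timeout(0): n0:cand/t3/[-]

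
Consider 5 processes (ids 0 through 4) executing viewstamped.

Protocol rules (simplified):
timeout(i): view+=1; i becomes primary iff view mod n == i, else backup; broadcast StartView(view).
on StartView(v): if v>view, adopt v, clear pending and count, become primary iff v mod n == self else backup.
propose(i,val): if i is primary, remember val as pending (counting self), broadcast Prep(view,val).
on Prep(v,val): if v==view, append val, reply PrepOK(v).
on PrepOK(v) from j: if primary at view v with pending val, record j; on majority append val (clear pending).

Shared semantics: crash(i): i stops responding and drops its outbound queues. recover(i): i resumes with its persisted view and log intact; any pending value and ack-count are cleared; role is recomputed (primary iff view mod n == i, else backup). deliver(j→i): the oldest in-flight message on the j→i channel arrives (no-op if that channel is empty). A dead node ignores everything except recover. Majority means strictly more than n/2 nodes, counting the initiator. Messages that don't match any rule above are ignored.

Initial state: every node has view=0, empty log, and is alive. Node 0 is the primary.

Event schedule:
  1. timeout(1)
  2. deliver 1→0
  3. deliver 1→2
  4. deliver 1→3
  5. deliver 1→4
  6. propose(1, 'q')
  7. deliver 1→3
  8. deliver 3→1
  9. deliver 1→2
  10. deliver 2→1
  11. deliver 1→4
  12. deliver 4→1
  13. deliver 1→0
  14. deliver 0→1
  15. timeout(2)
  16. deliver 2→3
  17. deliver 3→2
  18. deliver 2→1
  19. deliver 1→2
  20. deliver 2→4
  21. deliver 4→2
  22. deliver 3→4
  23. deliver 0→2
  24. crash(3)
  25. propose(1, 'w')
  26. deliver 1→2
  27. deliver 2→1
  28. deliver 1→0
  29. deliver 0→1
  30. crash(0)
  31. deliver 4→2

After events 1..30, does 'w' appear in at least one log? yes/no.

step 1 timeout(1): 1={prim,v=1,log=-}
step 2 deliver 1→0: 0={back,v=1,log=-}
step 3 deliver 1→2: 2={back,v=1,log=-}
step 4 deliver 1→3: 3={back,v=1,log=-}
step 5 deliver 1→4: 4={back,v=1,log=-}
step 6 propose(1,'q'): —
step 7 deliver 1→3: 3={back,v=1,log=q}
step 8 deliver 3→1: —
step 9 deliver 1→2: 2={back,v=1,log=q}
step 10 deliver 2→1: 1={prim,v=1,log=q}
step 11 deliver 1→4: 4={back,v=1,log=q}
step 12 deliver 4→1: —
step 13 deliver 1→0: 0={back,v=1,log=q}
step 14 deliver 0→1: —
step 15 timeout(2): 2={prim,v=2,log=q}
step 16 deliver 2→3: 3={back,v=2,log=q}
step 17 deliver 3→2: —
step 18 deliver 2→1: 1={back,v=2,log=q}
step 19 deliver 1→2: —
step 20 deliver 2→4: 4={back,v=2,log=q}
step 21 deliver 4→2: —
step 22 deliver 3→4: —
step 23 deliver 0→2: —
step 24 crash(3): 3={✗back,v=2,log=q}
step 25 propose(1,'w'): —
step 26 deliver 1→2: —
step 27 deliver 2→1: —
step 28 deliver 1→0: —
step 29 deliver 0→1: —
step 30 crash(0): 0={✗back,v=1,log=q}

no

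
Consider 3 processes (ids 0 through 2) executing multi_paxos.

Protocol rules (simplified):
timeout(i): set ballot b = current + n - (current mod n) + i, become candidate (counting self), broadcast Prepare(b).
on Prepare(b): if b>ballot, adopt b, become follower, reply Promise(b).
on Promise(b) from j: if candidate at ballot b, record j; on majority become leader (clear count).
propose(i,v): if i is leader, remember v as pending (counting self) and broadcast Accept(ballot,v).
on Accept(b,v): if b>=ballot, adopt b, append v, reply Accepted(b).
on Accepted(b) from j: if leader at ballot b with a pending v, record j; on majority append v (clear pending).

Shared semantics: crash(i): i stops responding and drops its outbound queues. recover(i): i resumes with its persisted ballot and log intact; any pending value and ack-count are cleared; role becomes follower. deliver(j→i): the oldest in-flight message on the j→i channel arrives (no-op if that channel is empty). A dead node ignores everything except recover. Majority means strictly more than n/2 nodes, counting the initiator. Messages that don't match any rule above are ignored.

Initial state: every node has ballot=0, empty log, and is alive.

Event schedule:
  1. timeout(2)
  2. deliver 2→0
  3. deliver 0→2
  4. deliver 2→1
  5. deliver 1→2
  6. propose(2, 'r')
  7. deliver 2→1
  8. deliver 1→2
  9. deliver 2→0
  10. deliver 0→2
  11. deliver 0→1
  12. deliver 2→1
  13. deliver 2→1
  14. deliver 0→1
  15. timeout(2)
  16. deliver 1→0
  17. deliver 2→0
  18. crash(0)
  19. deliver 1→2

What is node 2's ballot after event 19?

step 1 timeout(2): 2={cand,b=5,log=-}
step 2 deliver 2→0: 0={foll,b=5,log=-}
step 3 deliver 0→2: 2={lead,b=5,log=-}
step 4 deliver 2→1: 1={foll,b=5,log=-}
step 5 deliver 1→2: —
step 6 propose(2,'r'): —
step 7 deliver 2→1: 1={foll,b=5,log=r}
step 8 deliver 1→2: 2={lead,b=5,log=r}
step 9 deliver 2→0: 0={foll,b=5,log=r}
step 10 deliver 0→2: —
step 11 deliver 0→1: —
step 12 deliver 2→1: —
step 13 deliver 2→1: —
step 14 deliver 0→1: —
step 15 timeout(2): 2={cand,b=8,log=r}
step 16 deliver 1→0: —
step 17 deliver 2→0: 0={foll,b=8,log=r}
step 18 crash(0): 0={✗foll,b=8,log=r}
step 19 deliver 1→2: —

8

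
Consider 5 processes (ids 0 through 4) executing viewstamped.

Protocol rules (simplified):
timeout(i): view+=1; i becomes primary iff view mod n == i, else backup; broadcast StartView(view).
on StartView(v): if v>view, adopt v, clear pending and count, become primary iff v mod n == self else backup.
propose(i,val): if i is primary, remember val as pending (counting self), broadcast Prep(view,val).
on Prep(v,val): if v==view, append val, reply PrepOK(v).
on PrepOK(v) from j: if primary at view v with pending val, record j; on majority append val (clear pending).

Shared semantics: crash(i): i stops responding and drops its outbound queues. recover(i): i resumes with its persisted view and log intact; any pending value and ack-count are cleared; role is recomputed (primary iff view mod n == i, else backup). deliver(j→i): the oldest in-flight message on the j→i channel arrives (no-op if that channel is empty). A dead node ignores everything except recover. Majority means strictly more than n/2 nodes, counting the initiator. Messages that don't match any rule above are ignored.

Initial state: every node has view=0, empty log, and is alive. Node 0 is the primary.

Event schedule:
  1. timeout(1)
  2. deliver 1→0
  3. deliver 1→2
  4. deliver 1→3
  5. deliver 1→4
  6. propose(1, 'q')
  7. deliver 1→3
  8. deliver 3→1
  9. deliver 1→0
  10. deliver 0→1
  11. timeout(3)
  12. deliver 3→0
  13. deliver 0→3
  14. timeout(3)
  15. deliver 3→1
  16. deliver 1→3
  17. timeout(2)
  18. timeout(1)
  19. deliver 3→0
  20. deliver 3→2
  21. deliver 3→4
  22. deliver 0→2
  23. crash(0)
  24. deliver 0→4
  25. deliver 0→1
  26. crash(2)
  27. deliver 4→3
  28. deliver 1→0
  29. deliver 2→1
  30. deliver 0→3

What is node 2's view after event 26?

after 1 — timeout(1): n1:prim/v1/[-]
after 2 — deliver 1→0: n0:back/v1/[-]
after 3 — deliver 1→2: n2:back/v1/[-]
after 4 — deliver 1→3: n3:back/v1/[-]
after 5 — deliver 1→4: n4:back/v1/[-]
after 6 — propose(1,'q'): ·
after 7 — deliver 1→3: n3:back/v1/[q]
after 8 — deliver 3→1: ·
after 9 — deliver 1→0: n0:back/v1/[q]
after 10 — deliver 0→1: n1:prim/v1/[q]
after 11 — timeout(3): n3:back/v2/[q]
after 12 — deliver 3→0: n0:back/v2/[q]
after 13 — deliver 0→3: ·
after 14 — timeout(3): n3:prim/v3/[q]
after 15 — deliver 3→1: n1:back/v2/[q]
after 16 — deliver 1→3: ·
after 17 — timeout(2): n2:prim/v2/[-]
after 18 — timeout(1): n1:back/v3/[q]
after 19 — deliver 3→0: n0:back/v3/[q]
after 20 — deliver 3→2: ·
after 21 — deliver 3→4: n4:back/v2/[-]
after 22 — deliver 0→2: ·
after 23 — crash(0): n0:✗back/v3/[q]
after 24 — deliver 0→4: ·
after 25 — deliver 0→1: ·
after 26 — crash(2): n2:✗prim/v2/[-]

2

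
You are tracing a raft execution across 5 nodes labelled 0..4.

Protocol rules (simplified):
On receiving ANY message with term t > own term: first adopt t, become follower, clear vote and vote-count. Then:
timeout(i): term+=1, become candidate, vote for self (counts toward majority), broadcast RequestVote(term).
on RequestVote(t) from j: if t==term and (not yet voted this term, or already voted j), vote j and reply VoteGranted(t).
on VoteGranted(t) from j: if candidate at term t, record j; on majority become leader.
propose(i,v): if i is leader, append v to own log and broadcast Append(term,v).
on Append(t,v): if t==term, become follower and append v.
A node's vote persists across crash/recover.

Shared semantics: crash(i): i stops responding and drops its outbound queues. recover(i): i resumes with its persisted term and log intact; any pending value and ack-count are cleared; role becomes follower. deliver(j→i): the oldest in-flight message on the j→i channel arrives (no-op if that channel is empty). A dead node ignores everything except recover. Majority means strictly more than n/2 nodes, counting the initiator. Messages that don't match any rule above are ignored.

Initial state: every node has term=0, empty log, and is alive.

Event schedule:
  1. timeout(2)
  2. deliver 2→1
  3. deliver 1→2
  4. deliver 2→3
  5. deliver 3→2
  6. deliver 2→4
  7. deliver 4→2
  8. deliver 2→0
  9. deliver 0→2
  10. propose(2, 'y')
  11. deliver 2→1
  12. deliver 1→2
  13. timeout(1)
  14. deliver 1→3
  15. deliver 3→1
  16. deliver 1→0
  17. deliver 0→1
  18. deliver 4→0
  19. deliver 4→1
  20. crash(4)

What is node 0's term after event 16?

e1 timeout(2): 2[cand,t=1,-]
e2 deliver 2→1: 1[foll,t=1,-]
e3 deliver 1→2: ·
e4 deliver 2→3: 3[foll,t=1,-]
e5 deliver 3→2: 2[lead,t=1,-]
e6 deliver 2→4: 4[foll,t=1,-]
e7 deliver 4→2: ·
e8 deliver 2→0: 0[foll,t=1,-]
e9 deliver 0→2: ·
e10 propose(2,'y'): 2[lead,t=1,y]
e11 deliver 2→1: 1[foll,t=1,y]
e12 deliver 1→2: ·
e13 timeout(1): 1[cand,t=2,y]
e14 deliver 1→3: 3[foll,t=2,-]
e15 deliver 3→1: ·
e16 deliver 1→0: 0[foll,t=2,-]

2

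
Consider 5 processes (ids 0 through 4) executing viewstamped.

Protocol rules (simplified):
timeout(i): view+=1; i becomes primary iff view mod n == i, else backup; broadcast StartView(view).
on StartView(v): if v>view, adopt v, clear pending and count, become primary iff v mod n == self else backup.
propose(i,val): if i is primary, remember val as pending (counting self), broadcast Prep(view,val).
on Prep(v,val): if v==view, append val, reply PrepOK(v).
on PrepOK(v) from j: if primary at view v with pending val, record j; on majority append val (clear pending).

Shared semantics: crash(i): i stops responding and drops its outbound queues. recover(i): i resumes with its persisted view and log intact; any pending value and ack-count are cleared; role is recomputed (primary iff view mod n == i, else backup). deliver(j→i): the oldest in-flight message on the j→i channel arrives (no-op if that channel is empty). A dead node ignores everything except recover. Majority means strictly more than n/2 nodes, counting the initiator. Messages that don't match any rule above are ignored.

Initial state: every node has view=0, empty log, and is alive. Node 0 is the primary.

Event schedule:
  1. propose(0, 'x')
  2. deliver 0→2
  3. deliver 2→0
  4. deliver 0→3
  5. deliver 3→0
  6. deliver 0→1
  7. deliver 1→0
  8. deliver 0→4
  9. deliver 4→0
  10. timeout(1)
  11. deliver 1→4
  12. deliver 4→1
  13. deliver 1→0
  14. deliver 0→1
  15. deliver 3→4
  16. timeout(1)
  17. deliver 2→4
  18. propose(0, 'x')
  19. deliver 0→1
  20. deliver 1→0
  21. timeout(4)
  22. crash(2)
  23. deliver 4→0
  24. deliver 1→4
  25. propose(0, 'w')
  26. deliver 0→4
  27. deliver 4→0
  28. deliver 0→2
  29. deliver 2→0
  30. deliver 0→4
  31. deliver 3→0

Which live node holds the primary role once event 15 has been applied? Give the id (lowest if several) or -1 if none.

1

1. propose(0,'x'):  nop
2. deliver 0→2:  <2:back v0 x>
3. deliver 2→0:  nop
4. deliver 0→3:  <3:back v0 x>
5. deliver 3→0:  <0:prim v0 x>
6. deliver 0→1:  <1:back v0 x>
7. deliver 1→0:  nop
8. deliver 0→4:  <4:back v0 x>
9. deliver 4→0:  nop
10. timeout(1):  <1:prim v1 x>
11. deliver 1→4:  <4:back v1 x>
12. deliver 4→1:  nop
13. deliver 1→0:  <0:back v1 x>
14. deliver 0→1:  nop
15. deliver 3→4:  nop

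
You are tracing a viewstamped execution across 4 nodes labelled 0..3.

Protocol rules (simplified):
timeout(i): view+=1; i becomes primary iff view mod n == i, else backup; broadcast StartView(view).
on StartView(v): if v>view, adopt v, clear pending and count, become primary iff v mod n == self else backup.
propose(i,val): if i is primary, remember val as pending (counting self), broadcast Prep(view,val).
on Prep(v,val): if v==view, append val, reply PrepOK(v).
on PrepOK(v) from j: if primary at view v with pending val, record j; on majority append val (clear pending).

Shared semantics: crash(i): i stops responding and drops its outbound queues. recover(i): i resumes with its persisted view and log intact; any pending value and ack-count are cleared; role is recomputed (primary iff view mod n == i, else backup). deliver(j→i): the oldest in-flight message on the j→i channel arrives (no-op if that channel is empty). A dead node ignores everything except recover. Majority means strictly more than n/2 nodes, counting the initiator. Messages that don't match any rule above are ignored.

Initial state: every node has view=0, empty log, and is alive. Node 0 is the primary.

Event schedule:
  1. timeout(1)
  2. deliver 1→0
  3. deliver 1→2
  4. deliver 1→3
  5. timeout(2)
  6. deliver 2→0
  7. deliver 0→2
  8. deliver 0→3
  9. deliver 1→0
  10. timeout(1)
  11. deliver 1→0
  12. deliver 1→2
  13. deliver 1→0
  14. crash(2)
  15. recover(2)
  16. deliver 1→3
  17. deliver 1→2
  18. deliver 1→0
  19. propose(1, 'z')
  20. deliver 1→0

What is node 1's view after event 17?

2

step 1 timeout(1): 1={prim,v=1,log=-}
step 2 deliver 1→0: 0={back,v=1,log=-}
step 3 deliver 1→2: 2={back,v=1,log=-}
step 4 deliver 1→3: 3={back,v=1,log=-}
step 5 timeout(2): 2={prim,v=2,log=-}
step 6 deliver 2→0: 0={back,v=2,log=-}
step 7 deliver 0→2: —
step 8 deliver 0→3: —
step 9 deliver 1→0: —
step 10 timeout(1): 1={back,v=2,log=-}
step 11 deliver 1→0: —
step 12 deliver 1→2: —
step 13 deliver 1→0: —
step 14 crash(2): 2={✗prim,v=2,log=-}
step 15 recover(2): 2={prim,v=2,log=-}
step 16 deliver 1→3: 3={back,v=2,log=-}
step 17 deliver 1→2: —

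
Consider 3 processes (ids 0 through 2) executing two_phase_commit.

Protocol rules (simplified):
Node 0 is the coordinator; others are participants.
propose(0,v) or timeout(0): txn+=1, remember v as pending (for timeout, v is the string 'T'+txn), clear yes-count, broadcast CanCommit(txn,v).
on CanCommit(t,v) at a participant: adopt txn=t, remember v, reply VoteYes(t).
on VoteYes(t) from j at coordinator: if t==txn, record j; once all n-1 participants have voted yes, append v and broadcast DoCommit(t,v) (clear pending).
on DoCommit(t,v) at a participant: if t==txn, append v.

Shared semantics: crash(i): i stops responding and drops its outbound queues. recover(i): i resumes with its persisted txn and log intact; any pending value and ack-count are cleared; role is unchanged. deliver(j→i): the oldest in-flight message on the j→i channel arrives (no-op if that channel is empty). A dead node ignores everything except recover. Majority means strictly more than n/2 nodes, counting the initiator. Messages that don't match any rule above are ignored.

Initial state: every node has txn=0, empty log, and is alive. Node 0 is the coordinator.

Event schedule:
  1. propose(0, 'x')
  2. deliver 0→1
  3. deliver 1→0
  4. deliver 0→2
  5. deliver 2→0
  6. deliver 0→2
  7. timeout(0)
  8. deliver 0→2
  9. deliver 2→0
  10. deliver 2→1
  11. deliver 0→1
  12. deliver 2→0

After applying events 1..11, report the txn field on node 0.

2

e1 propose(0,'x'): 0[coor,t=1,-]
e2 deliver 0→1: 1[part,t=1,-]
e3 deliver 1→0: ·
e4 deliver 0→2: 2[part,t=1,-]
e5 deliver 2→0: 0[coor,t=1,x]
e6 deliver 0→2: 2[part,t=1,x]
e7 timeout(0): 0[coor,t=2,x]
e8 deliver 0→2: 2[part,t=2,x]
e9 deliver 2→0: ·
e10 deliver 2→1: ·
e11 deliver 0→1: 1[part,t=1,x]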